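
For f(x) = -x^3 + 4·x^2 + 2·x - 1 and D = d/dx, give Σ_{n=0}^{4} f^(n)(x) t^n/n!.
- t^{3} + t^{2} \left(4 - 3 x\right) + t \left(- 3 x^{2} + 8 x + 2\right) - x^{3} + 4 x^{2} + 2 x - 1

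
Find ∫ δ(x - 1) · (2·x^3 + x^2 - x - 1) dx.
1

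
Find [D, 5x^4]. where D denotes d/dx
20 x^{3}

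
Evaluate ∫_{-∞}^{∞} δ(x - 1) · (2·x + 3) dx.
5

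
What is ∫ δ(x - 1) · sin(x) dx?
\sin{\left(1 \right)}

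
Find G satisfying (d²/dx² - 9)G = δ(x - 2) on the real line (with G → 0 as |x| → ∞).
-\frac{e^{-3|x - 2|}}{6}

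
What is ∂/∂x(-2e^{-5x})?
10 e^{- 5 x}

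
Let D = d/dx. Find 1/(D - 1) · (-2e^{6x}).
- \frac{2 e^{6 x}}{5}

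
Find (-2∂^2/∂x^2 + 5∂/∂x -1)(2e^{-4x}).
- 106 e^{- 4 x}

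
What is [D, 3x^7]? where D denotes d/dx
21 x^{6}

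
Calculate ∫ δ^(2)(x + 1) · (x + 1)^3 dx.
0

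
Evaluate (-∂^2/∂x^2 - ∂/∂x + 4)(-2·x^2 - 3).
- 8 x^{2} + 4 x - 8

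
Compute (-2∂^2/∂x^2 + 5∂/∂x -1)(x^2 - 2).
- x^{2} + 10 x - 2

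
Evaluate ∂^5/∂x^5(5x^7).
12600 x^{2}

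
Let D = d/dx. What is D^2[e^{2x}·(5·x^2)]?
\left(20 x^{2} + 40 x + 10\right) e^{2 x}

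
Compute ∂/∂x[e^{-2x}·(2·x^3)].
x^{2} \left(6 - 4 x\right) e^{- 2 x}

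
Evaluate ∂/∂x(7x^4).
28 x^{3}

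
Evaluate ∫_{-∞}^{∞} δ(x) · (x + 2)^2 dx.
4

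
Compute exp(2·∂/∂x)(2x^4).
2 x^{4} + 16 x^{3} + 48 x^{2} + 64 x + 32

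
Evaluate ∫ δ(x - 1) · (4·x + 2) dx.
6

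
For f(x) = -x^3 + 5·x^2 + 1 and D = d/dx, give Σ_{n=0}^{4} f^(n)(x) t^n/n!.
- t^{3} - t^{2} \left(3 x - 5\right) - t x \left(3 x - 10\right) - x^{3} + 5 x^{2} + 1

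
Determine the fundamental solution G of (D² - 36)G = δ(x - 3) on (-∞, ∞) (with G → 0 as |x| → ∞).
-\frac{e^{-6|x - 3|}}{12}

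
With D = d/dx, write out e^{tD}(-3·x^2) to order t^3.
- 3 t^{2} - 6 t x - 3 x^{2}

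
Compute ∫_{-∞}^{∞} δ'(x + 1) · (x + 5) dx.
-1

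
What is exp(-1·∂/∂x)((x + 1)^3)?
x^{3}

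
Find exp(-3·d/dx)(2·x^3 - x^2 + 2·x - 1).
2 x^{3} - 19 x^{2} + 62 x - 70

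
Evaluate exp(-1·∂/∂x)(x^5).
x^{5} - 5 x^{4} + 10 x^{3} - 10 x^{2} + 5 x - 1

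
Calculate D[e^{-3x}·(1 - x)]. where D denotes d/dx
\left(3 x - 4\right) e^{- 3 x}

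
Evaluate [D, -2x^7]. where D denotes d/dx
- 14 x^{6}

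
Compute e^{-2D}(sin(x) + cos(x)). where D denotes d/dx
\sqrt{2} \cos{\left(- x + \frac{\pi}{4} + 2 \right)}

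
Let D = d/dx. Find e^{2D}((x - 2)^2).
x^{2}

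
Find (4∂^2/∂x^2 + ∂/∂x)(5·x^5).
25 x^{3} \left(x + 16\right)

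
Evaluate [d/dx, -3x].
-3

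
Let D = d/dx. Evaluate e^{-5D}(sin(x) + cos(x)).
\sqrt{2} \cos{\left(- x + \frac{\pi}{4} + 5 \right)}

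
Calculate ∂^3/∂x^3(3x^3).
18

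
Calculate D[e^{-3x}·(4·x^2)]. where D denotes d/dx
4 x \left(2 - 3 x\right) e^{- 3 x}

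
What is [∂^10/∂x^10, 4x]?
40\frac{d^{9}}{dx^{9}}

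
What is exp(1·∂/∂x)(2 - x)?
1 - x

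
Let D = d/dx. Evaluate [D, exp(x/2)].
\frac{e^{\frac{x}{2}}}{2}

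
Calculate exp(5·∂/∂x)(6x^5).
6 x^{5} + 150 x^{4} + 1500 x^{3} + 7500 x^{2} + 18750 x + 18750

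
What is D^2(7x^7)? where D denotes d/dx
294 x^{5}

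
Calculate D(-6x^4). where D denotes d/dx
- 24 x^{3}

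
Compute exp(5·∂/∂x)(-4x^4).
- 4 x^{4} - 80 x^{3} - 600 x^{2} - 2000 x - 2500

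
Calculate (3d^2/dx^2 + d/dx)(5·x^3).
15 x \left(x + 6\right)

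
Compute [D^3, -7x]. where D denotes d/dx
-21D^{2}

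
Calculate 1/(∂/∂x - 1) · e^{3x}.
\frac{e^{3 x}}{2}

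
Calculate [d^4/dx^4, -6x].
-24\frac{d^{3}}{dx^{3}}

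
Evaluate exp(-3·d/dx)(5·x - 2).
5 x - 17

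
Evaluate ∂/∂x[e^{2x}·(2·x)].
\left(4 x + 2\right) e^{2 x}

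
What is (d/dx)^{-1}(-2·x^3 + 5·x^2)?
- \frac{x^{4}}{2} + \frac{5 x^{3}}{3}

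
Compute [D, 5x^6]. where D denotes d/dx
30 x^{5}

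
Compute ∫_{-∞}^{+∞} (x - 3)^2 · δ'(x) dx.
6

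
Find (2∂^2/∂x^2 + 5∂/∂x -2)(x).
5 - 2 x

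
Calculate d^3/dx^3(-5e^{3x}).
- 135 e^{3 x}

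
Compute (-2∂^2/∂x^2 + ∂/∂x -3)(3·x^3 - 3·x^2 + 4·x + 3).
- 9 x^{3} + 18 x^{2} - 54 x + 7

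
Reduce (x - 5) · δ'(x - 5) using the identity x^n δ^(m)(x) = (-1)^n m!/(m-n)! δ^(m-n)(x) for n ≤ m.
-\delta(x - 5)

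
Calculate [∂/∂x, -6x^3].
- 18 x^{2}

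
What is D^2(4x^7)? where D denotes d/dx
168 x^{5}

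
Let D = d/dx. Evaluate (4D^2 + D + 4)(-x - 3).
- 4 x - 13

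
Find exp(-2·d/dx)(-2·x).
4 - 2 x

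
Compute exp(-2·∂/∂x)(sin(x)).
\sin{\left(x - 2 \right)}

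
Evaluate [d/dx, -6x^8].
- 48 x^{7}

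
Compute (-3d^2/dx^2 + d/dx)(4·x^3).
12 x \left(x - 6\right)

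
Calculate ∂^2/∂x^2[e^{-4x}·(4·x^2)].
8 \left(8 x^{2} - 8 x + 1\right) e^{- 4 x}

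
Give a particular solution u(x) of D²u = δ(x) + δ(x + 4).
\frac{|x|}{2} + \frac{|x + 4|}{2}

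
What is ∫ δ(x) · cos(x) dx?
1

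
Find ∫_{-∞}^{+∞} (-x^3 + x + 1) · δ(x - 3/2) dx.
- \frac{7}{8}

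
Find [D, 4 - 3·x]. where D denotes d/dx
-3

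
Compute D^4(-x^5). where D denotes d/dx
- 120 x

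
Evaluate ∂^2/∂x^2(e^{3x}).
9 e^{3 x}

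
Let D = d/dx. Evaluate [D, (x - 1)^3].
3 \left(x - 1\right)^{2}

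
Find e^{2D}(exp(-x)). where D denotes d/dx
e^{- x - 2}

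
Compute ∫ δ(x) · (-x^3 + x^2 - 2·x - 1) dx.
-1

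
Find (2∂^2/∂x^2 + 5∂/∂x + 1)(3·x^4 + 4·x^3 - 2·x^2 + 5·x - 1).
3 x^{4} + 64 x^{3} + 130 x^{2} + 33 x + 16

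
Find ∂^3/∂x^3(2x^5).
120 x^{2}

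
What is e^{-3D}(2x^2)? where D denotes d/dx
2 x^{2} - 12 x + 18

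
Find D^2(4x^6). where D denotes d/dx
120 x^{4}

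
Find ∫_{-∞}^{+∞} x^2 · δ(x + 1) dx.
1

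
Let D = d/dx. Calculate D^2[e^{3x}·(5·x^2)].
\left(45 x^{2} + 60 x + 10\right) e^{3 x}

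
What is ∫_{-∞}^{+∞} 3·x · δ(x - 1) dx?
3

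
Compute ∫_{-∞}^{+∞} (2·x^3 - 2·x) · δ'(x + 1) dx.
-4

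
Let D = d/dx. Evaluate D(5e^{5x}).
25 e^{5 x}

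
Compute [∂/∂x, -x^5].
- 5 x^{4}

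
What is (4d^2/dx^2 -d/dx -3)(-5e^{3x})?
- 150 e^{3 x}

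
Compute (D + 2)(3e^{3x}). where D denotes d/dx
15 e^{3 x}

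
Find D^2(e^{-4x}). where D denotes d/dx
16 e^{- 4 x}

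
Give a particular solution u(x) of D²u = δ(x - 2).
\frac{|x - 2|}{2}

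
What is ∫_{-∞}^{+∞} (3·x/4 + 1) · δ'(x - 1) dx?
- \frac{3}{4}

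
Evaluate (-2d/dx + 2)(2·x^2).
4 x \left(x - 2\right)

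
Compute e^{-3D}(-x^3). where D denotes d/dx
- x^{3} + 9 x^{2} - 27 x + 27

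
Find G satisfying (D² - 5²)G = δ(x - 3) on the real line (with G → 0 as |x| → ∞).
-\frac{e^{-5|x - 3|}}{10}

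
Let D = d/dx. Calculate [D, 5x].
5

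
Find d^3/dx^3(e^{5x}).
125 e^{5 x}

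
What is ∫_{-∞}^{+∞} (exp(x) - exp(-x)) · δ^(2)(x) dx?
0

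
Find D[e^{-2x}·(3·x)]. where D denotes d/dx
3 \left(1 - 2 x\right) e^{- 2 x}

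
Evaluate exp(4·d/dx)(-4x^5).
- 4 x^{5} - 80 x^{4} - 640 x^{3} - 2560 x^{2} - 5120 x - 4096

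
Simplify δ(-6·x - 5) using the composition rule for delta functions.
\frac{\delta(x + 5/6)}{6}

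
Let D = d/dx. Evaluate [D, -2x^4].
- 8 x^{3}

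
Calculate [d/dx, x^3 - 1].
3 x^{2}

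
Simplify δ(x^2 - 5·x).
\frac{\delta(x - 5) + \delta(x)}{5}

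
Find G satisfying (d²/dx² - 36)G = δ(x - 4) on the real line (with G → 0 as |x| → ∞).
-\frac{e^{-6|x - 4|}}{12}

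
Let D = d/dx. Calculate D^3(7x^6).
840 x^{3}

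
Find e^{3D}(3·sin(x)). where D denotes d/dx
3 \sin{\left(x + 3 \right)}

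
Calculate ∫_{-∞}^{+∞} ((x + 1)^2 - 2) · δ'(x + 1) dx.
0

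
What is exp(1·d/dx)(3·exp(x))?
3 e^{x + 1}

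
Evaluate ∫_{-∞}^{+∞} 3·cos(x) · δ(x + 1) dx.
3 \cos{\left(1 \right)}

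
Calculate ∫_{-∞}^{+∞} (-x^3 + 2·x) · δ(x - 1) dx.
1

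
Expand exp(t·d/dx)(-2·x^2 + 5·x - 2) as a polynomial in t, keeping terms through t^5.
- 2 t^{2} - t \left(4 x - 5\right) - 2 x^{2} + 5 x - 2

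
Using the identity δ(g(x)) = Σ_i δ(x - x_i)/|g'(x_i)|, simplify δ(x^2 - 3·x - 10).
\frac{\delta(x + 2) + \delta(x - 5)}{7}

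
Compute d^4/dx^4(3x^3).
0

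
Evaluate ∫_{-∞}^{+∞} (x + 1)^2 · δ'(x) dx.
-2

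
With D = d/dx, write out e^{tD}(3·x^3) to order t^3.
3 t^{3} + 9 t^{2} x + 9 t x^{2} + 3 x^{3}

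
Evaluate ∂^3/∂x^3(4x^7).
840 x^{4}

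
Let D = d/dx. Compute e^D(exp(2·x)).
e^{2 x + 2}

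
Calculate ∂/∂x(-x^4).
- 4 x^{3}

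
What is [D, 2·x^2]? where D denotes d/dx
4 x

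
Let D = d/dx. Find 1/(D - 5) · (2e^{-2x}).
- \frac{2 e^{- 2 x}}{7}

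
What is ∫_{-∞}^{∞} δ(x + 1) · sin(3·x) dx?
- \sin{\left(3 \right)}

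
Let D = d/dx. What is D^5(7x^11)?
388080 x^{6}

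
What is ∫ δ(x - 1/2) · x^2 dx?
\frac{1}{4}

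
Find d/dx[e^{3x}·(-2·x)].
\left(- 6 x - 2\right) e^{3 x}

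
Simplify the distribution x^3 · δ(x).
0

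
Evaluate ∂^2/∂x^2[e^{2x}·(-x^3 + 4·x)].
\left(- 4 x^{3} - 12 x^{2} + 10 x + 16\right) e^{2 x}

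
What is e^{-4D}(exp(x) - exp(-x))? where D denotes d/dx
- e^{4 - x} + e^{x - 4}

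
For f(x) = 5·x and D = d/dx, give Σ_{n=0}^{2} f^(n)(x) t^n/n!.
5 t + 5 x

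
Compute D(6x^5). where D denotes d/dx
30 x^{4}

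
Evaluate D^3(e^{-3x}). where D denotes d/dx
- 27 e^{- 3 x}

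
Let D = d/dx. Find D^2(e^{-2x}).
4 e^{- 2 x}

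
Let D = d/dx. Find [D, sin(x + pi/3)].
\cos{\left(x + \frac{\pi}{3} \right)}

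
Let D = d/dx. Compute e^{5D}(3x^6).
3 x^{6} + 90 x^{5} + 1125 x^{4} + 7500 x^{3} + 28125 x^{2} + 56250 x + 46875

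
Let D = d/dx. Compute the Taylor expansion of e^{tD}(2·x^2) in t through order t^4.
2 t^{2} + 4 t x + 2 x^{2}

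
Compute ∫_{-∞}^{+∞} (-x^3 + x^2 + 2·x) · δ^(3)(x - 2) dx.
6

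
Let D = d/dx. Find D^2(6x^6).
180 x^{4}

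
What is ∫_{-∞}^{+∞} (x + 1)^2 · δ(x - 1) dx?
4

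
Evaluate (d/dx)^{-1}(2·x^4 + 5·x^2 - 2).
\frac{2 x^{5}}{5} + \frac{5 x^{3}}{3} - 2 x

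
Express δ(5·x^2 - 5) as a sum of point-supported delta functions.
\frac{\delta(x - 1) + \delta(x + 1)}{10}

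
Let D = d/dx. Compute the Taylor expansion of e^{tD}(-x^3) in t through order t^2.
x \left(- 3 t^{2} - 3 t x - x^{2}\right)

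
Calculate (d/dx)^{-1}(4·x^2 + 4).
\frac{4 x^{3}}{3} + 4 x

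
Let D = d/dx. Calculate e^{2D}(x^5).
x^{5} + 10 x^{4} + 40 x^{3} + 80 x^{2} + 80 x + 32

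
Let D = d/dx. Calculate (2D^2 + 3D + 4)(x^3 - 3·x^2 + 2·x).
4 x^{3} - 3 x^{2} + 2 x - 6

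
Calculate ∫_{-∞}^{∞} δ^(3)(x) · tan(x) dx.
-2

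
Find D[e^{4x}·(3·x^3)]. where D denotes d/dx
x^{2} \left(12 x + 9\right) e^{4 x}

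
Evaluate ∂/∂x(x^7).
7 x^{6}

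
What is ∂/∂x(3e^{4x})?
12 e^{4 x}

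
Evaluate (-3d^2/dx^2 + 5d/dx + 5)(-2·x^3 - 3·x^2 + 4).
- 10 x^{3} - 45 x^{2} + 6 x + 38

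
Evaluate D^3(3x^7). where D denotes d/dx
630 x^{4}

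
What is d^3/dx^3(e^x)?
e^{x}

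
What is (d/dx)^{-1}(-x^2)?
- \frac{x^{3}}{3}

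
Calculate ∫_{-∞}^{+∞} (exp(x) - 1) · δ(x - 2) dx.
-1 + e^{2}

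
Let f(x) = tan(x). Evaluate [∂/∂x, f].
\frac{1}{\cos^{2}{\left(x \right)}}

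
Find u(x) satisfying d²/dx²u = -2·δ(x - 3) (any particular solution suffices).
-|x - 3|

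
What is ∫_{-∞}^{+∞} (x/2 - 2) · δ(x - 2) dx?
-1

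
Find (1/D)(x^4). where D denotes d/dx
\frac{x^{5}}{5}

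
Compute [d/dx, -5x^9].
- 45 x^{8}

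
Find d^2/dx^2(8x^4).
96 x^{2}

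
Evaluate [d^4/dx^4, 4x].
16\frac{d^{3}}{dx^{3}}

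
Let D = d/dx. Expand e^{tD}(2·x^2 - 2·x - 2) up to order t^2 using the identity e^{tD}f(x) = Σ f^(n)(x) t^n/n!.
2 t^{2} + 2 t \left(2 x - 1\right) + 2 x^{2} - 2 x - 2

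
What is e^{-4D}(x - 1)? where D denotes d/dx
x - 5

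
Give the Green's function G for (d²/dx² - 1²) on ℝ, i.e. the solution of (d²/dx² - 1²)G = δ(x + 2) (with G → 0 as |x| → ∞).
-\frac{e^{-|x + 2|}}{2}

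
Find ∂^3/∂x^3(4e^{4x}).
256 e^{4 x}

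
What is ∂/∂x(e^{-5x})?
- 5 e^{- 5 x}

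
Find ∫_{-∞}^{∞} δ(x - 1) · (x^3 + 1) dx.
2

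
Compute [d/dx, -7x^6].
- 42 x^{5}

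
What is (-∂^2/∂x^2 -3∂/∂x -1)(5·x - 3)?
- 5 x - 12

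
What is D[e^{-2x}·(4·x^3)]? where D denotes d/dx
x^{2} \left(12 - 8 x\right) e^{- 2 x}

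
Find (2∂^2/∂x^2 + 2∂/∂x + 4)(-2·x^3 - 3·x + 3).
- 8 x^{3} - 12 x^{2} - 36 x + 6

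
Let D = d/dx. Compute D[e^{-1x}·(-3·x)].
3 \left(x - 1\right) e^{- x}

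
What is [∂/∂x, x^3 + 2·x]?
3 x^{2} + 2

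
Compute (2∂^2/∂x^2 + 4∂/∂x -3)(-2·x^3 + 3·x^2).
6 x^{3} - 33 x^{2} + 12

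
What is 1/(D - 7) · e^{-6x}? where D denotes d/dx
- \frac{e^{- 6 x}}{13}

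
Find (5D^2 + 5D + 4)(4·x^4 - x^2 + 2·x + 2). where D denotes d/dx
16 x^{4} + 80 x^{3} + 236 x^{2} - 2 x + 8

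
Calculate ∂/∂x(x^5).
5 x^{4}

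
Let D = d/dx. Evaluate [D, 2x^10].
20 x^{9}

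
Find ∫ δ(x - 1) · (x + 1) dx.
2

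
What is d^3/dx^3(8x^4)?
192 x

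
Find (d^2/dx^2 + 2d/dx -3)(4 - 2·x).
6 x - 16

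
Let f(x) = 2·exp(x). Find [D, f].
2 e^{x}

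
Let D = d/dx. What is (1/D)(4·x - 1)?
2 x^{2} - x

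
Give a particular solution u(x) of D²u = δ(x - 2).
\frac{|x - 2|}{2}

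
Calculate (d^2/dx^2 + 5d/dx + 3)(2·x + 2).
6 x + 16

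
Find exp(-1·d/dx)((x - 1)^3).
x^{3} - 6 x^{2} + 12 x - 8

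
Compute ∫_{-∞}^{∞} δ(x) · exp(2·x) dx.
1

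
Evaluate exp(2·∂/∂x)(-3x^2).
- 3 x^{2} - 12 x - 12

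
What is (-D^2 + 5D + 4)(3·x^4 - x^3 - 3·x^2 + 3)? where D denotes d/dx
12 x^{4} + 56 x^{3} - 63 x^{2} - 24 x + 18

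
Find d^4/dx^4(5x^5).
600 x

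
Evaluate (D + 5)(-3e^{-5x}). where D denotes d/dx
0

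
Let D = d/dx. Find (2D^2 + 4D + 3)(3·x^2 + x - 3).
9 x^{2} + 27 x + 7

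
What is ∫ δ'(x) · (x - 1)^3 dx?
-3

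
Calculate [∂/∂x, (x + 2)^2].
2 x + 4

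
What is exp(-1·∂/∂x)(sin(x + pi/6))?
\sin{\left(x - 1 + \frac{\pi}{6} \right)}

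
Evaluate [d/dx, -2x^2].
- 4 x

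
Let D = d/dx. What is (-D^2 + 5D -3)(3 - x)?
3 x - 14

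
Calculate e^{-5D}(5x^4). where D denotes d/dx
5 x^{4} - 100 x^{3} + 750 x^{2} - 2500 x + 3125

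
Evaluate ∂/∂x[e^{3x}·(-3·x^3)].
9 x^{2} \left(- x - 1\right) e^{3 x}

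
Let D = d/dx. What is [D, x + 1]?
1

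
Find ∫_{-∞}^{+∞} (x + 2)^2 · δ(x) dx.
4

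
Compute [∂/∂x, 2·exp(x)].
2 e^{x}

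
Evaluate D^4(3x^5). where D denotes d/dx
360 x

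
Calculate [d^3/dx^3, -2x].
-6\frac{d^{2}}{dx^{2}}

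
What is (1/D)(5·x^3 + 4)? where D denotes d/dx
\frac{5 x^{4}}{4} + 4 x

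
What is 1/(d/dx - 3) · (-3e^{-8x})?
\frac{3 e^{- 8 x}}{11}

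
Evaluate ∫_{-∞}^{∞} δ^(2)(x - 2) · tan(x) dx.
\frac{2 \tan{\left(2 \right)}}{\cos^{2}{\left(2 \right)}}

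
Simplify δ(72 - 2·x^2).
\frac{\delta(x - 6) + \delta(x + 6)}{24}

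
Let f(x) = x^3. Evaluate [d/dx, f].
3 x^{2}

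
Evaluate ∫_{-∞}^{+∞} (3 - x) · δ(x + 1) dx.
4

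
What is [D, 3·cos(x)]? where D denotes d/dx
- 3 \sin{\left(x \right)}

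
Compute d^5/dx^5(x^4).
0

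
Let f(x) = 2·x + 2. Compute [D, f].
2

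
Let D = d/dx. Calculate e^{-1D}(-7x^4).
- 7 x^{4} + 28 x^{3} - 42 x^{2} + 28 x - 7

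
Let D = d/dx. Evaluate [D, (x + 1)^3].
3 \left(x + 1\right)^{2}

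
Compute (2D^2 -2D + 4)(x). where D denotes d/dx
4 x - 2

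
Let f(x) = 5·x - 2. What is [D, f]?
5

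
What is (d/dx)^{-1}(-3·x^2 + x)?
- x^{3} + \frac{x^{2}}{2}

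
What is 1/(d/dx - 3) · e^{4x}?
e^{4 x}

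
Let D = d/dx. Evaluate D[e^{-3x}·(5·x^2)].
5 x \left(2 - 3 x\right) e^{- 3 x}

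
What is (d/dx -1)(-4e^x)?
0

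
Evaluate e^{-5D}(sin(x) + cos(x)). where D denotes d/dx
\sqrt{2} \cos{\left(- x + \frac{\pi}{4} + 5 \right)}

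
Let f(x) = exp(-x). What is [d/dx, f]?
- e^{- x}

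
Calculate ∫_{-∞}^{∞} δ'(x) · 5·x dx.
-5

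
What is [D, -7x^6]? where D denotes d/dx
- 42 x^{5}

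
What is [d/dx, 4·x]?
4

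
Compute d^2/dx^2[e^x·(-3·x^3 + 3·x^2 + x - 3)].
\left(- 3 x^{3} - 15 x^{2} - 5 x + 5\right) e^{x}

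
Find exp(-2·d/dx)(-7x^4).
- 7 x^{4} + 56 x^{3} - 168 x^{2} + 224 x - 112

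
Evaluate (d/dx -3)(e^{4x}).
e^{4 x}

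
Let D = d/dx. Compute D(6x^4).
24 x^{3}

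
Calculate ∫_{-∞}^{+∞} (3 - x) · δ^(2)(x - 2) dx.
0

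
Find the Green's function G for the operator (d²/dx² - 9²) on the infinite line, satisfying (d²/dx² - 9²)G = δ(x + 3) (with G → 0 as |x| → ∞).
-\frac{e^{-9|x + 3|}}{18}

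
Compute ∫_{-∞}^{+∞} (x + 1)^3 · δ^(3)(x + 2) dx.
-6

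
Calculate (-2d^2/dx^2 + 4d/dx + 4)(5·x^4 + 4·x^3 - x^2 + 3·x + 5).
20 x^{4} + 96 x^{3} - 76 x^{2} - 44 x + 36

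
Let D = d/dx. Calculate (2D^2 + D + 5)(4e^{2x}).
60 e^{2 x}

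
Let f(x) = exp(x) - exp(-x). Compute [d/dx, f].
2 \cosh{\left(x \right)}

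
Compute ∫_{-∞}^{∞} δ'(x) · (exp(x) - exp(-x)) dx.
-2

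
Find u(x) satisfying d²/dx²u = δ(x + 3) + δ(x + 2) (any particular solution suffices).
\frac{|x + 3|}{2} + \frac{|x + 2|}{2}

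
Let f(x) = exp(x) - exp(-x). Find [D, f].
2 \cosh{\left(x \right)}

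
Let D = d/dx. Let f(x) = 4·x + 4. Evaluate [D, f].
4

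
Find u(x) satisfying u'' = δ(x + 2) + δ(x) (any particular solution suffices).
\frac{|x + 2|}{2} + \frac{|x|}{2}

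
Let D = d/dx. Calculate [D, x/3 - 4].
\frac{1}{3}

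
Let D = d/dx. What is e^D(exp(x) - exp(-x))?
2 \sinh{\left(x + 1 \right)}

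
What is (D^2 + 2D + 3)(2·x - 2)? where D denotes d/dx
6 x - 2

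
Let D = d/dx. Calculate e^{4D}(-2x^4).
- 2 x^{4} - 32 x^{3} - 192 x^{2} - 512 x - 512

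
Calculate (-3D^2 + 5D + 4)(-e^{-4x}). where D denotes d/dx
64 e^{- 4 x}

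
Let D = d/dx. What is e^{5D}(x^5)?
x^{5} + 25 x^{4} + 250 x^{3} + 1250 x^{2} + 3125 x + 3125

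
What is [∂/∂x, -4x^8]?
- 32 x^{7}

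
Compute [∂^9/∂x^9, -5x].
-45\frac{d^{8}}{dx^{8}}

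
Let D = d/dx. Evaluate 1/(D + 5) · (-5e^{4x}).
- \frac{5 e^{4 x}}{9}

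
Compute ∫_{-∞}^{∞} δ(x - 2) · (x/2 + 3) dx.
4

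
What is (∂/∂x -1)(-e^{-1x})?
2 e^{- x}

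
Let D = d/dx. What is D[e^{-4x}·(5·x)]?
5 \left(1 - 4 x\right) e^{- 4 x}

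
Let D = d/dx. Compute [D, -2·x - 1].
-2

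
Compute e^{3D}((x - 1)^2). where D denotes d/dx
x^{2} + 4 x + 4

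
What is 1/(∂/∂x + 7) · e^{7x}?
\frac{e^{7 x}}{14}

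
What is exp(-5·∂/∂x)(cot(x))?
\cot{\left(x - 5 \right)}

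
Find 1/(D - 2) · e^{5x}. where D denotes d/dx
\frac{e^{5 x}}{3}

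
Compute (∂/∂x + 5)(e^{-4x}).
e^{- 4 x}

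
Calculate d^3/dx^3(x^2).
0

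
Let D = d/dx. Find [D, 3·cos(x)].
- 3 \sin{\left(x \right)}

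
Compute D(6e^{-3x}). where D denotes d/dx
- 18 e^{- 3 x}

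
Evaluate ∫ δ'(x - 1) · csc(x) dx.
\cot{\left(1 \right)} \csc{\left(1 \right)}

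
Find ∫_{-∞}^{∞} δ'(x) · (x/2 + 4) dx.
- \frac{1}{2}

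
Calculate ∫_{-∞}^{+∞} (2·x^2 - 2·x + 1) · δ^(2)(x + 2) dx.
4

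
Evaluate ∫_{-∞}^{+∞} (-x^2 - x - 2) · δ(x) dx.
-2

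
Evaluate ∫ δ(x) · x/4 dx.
0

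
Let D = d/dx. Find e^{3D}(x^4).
x^{4} + 12 x^{3} + 54 x^{2} + 108 x + 81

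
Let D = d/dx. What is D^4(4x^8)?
6720 x^{4}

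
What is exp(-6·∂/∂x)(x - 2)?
x - 8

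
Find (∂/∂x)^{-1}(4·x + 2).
2 x^{2} + 2 x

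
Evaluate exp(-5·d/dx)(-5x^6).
- 5 x^{6} + 150 x^{5} - 1875 x^{4} + 12500 x^{3} - 46875 x^{2} + 93750 x - 78125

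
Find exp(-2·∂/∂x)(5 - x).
7 - x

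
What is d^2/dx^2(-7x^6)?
- 210 x^{4}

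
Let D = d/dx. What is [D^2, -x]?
-2D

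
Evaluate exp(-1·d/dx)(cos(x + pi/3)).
\cos{\left(x - 1 + \frac{\pi}{3} \right)}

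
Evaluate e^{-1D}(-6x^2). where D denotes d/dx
- 6 x^{2} + 12 x - 6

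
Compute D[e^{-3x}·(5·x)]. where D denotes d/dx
5 \left(1 - 3 x\right) e^{- 3 x}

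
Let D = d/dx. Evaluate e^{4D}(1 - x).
- x - 3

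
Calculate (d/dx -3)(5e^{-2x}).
- 25 e^{- 2 x}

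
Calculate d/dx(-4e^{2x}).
- 8 e^{2 x}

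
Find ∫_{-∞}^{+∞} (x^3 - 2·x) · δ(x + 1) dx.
1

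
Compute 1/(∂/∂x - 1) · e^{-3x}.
- \frac{e^{- 3 x}}{4}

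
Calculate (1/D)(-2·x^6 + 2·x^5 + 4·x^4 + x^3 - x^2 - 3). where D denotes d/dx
- \frac{2 x^{7}}{7} + \frac{x^{6}}{3} + \frac{4 x^{5}}{5} + \frac{x^{4}}{4} - \frac{x^{3}}{3} - 3 x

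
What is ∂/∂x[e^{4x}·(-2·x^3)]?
x^{2} \left(- 8 x - 6\right) e^{4 x}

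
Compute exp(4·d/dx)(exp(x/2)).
e^{\frac{x}{2} + 2}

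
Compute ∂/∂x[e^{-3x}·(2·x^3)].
6 x^{2} \left(1 - x\right) e^{- 3 x}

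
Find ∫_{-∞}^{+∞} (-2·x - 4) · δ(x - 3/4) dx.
- \frac{11}{2}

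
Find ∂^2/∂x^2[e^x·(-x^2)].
\left(- x^{2} - 4 x - 2\right) e^{x}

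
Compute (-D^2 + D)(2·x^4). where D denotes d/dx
8 x^{2} \left(x - 3\right)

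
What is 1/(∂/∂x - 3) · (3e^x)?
- \frac{3 e^{x}}{2}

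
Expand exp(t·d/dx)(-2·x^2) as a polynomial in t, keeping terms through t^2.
- 2 t^{2} - 4 t x - 2 x^{2}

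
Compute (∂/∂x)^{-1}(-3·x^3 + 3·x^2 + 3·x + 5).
- \frac{3 x^{4}}{4} + x^{3} + \frac{3 x^{2}}{2} + 5 x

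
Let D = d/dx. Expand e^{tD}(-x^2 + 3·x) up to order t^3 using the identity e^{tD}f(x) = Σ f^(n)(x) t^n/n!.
- t^{2} - t \left(2 x - 3\right) - x^{2} + 3 x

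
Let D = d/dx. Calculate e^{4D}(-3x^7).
- 3 x^{7} - 84 x^{6} - 1008 x^{5} - 6720 x^{4} - 26880 x^{3} - 64512 x^{2} - 86016 x - 49152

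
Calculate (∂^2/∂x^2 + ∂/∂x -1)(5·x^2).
- 5 x^{2} + 10 x + 10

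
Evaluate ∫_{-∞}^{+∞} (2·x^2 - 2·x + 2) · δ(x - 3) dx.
14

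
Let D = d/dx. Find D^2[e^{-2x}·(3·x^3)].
6 x \left(2 x^{2} - 6 x + 3\right) e^{- 2 x}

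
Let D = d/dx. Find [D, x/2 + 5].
\frac{1}{2}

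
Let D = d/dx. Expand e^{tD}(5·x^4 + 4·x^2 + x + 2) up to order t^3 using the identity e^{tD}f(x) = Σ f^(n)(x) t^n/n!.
20 t^{3} x + t^{2} \left(30 x^{2} + 4\right) + t \left(20 x^{3} + 8 x + 1\right) + 5 x^{4} + 4 x^{2} + x + 2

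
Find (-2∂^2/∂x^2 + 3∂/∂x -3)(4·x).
12 - 12 x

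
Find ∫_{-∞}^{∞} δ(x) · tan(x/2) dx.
0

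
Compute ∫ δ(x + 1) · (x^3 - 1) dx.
-2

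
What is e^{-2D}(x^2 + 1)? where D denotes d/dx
x^{2} - 4 x + 5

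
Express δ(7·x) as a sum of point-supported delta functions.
\frac{\delta(x)}{7}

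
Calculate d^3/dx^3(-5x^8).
- 1680 x^{5}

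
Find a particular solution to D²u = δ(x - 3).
\frac{|x - 3|}{2}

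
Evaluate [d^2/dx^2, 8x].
16\frac{d}{dx}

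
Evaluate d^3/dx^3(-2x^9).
- 1008 x^{6}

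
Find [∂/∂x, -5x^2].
- 10 x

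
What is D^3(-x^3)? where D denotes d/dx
-6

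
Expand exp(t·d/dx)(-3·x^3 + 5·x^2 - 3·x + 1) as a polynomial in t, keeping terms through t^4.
- 3 t^{3} - t^{2} \left(9 x - 5\right) - t \left(9 x^{2} - 10 x + 3\right) - 3 x^{3} + 5 x^{2} - 3 x + 1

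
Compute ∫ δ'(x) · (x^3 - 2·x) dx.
2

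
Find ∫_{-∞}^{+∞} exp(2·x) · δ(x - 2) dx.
e^{4}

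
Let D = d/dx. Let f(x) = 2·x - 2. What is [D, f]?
2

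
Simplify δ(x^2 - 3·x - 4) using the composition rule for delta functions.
\frac{\delta(x - 4) + \delta(x + 1)}{5}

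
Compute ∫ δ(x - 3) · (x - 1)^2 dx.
4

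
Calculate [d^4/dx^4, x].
4\frac{d^{3}}{dx^{3}}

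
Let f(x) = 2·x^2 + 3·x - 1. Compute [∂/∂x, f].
4 x + 3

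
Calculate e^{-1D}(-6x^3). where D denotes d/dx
- 6 x^{3} + 18 x^{2} - 18 x + 6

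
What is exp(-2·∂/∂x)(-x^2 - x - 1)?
- x^{2} + 3 x - 3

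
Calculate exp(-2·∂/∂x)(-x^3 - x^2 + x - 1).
- x^{3} + 5 x^{2} - 7 x + 1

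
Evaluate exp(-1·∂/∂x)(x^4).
x^{4} - 4 x^{3} + 6 x^{2} - 4 x + 1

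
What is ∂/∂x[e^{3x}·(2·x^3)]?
6 x^{2} \left(x + 1\right) e^{3 x}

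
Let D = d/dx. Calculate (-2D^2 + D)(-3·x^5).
15 x^{3} \left(8 - x\right)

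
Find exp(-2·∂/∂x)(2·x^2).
2 x^{2} - 8 x + 8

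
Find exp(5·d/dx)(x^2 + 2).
x^{2} + 10 x + 27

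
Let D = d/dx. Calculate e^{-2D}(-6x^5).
- 6 x^{5} + 60 x^{4} - 240 x^{3} + 480 x^{2} - 480 x + 192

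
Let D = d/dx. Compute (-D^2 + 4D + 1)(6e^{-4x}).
- 186 e^{- 4 x}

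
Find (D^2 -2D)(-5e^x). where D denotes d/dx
5 e^{x}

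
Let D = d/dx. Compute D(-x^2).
- 2 x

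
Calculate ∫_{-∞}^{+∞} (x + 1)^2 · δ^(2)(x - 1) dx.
2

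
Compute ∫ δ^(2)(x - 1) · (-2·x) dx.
0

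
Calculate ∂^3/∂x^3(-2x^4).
- 48 x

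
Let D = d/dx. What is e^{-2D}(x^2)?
x^{2} - 4 x + 4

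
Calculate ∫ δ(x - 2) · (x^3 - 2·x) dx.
4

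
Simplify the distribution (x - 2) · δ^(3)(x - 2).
-3\delta^{(2)}(x - 2)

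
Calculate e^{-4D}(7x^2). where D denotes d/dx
7 x^{2} - 56 x + 112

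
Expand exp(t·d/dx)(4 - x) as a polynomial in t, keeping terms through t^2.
- t - x + 4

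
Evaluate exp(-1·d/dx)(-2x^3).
- 2 x^{3} + 6 x^{2} - 6 x + 2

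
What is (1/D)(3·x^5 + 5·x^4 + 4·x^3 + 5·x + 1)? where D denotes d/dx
\frac{x^{6}}{2} + x^{5} + x^{4} + \frac{5 x^{2}}{2} + x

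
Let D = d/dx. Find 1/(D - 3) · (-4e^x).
2 e^{x}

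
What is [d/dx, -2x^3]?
- 6 x^{2}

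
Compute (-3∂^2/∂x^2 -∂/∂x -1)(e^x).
- 5 e^{x}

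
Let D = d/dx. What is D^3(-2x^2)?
0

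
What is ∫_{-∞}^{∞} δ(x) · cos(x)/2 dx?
\frac{1}{2}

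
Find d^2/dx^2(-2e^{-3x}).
- 18 e^{- 3 x}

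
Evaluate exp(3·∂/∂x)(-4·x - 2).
- 4 x - 14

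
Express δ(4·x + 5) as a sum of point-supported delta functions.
\frac{\delta(x + 5/4)}{4}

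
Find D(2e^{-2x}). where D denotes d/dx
- 4 e^{- 2 x}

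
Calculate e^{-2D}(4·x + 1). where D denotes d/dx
4 x - 7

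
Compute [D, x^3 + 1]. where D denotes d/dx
3 x^{2}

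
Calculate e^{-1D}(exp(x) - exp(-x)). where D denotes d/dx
- e^{1 - x} + e^{x - 1}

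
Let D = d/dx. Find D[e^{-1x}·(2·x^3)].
2 x^{2} \left(3 - x\right) e^{- x}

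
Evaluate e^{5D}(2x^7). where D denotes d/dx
2 x^{7} + 70 x^{6} + 1050 x^{5} + 8750 x^{4} + 43750 x^{3} + 131250 x^{2} + 218750 x + 156250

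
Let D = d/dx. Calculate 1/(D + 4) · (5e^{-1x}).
\frac{5 e^{- x}}{3}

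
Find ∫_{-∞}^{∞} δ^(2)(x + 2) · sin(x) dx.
\sin{\left(2 \right)}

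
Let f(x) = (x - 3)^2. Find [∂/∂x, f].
2 x - 6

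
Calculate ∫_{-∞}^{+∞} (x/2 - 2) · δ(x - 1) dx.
- \frac{3}{2}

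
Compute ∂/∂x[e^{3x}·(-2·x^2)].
2 x \left(- 3 x - 2\right) e^{3 x}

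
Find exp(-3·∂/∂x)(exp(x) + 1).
e^{x - 3} + 1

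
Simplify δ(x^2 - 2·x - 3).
\frac{\delta(x - 3) + \delta(x + 1)}{4}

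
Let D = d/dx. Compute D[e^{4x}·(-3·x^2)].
6 x \left(- 2 x - 1\right) e^{4 x}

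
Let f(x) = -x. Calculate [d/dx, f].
-1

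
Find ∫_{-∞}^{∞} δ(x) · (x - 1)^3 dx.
-1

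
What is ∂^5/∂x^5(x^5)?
120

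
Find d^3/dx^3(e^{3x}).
27 e^{3 x}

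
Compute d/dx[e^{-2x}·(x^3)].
x^{2} \left(3 - 2 x\right) e^{- 2 x}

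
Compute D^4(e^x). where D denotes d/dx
e^{x}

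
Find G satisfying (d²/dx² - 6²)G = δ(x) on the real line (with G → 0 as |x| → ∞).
-\frac{e^{-6|x|}}{12}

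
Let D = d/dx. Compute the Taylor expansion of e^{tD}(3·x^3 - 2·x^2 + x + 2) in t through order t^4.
3 t^{3} + t^{2} \left(9 x - 2\right) + t \left(9 x^{2} - 4 x + 1\right) + 3 x^{3} - 2 x^{2} + x + 2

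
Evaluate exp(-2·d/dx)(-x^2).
- x^{2} + 4 x - 4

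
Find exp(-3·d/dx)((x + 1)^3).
x^{3} - 6 x^{2} + 12 x - 8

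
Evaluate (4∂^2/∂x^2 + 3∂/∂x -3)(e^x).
4 e^{x}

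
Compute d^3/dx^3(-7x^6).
- 840 x^{3}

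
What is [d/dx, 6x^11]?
66 x^{10}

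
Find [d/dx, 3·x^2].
6 x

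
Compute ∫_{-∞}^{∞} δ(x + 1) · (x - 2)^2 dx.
9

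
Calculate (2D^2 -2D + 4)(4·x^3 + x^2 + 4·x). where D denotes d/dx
16 x^{3} - 20 x^{2} + 60 x - 4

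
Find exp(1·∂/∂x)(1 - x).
- x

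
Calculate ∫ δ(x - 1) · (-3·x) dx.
-3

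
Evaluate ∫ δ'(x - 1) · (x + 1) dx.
-1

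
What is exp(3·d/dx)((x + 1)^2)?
x^{2} + 8 x + 16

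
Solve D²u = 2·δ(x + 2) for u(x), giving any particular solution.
|x + 2|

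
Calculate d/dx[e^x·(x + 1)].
\left(x + 2\right) e^{x}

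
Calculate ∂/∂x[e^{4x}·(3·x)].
\left(12 x + 3\right) e^{4 x}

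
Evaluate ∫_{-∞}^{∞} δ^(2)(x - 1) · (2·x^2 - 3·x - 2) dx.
4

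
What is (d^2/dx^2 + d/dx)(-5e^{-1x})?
0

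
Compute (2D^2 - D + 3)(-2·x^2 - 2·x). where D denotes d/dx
- 6 x^{2} - 2 x - 6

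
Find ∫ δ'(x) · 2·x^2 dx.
0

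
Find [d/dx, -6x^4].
- 24 x^{3}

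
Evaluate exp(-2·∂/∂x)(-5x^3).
- 5 x^{3} + 30 x^{2} - 60 x + 40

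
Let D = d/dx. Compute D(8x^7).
56 x^{6}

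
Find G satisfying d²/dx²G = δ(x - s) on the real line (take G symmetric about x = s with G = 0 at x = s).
\frac{|x - s|}{2}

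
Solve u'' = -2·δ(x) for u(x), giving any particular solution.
-|x|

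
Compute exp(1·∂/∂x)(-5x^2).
- 5 x^{2} - 10 x - 5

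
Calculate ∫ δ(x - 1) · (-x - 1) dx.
-2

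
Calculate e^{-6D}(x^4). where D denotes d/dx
x^{4} - 24 x^{3} + 216 x^{2} - 864 x + 1296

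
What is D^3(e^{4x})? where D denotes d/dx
64 e^{4 x}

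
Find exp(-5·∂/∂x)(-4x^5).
- 4 x^{5} + 100 x^{4} - 1000 x^{3} + 5000 x^{2} - 12500 x + 12500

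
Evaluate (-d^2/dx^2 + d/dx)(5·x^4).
20 x^{2} \left(x - 3\right)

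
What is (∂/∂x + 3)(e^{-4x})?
- e^{- 4 x}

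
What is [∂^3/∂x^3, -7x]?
-21\frac{d^{2}}{dx^{2}}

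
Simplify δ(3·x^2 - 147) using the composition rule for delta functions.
\frac{\delta(x - 7) + \delta(x + 7)}{42}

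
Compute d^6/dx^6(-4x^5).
0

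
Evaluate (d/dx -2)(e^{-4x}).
- 6 e^{- 4 x}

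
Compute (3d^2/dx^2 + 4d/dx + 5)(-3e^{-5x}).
- 180 e^{- 5 x}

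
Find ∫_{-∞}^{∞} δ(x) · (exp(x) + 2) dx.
3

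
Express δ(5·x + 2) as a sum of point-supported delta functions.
\frac{\delta(x + 2/5)}{5}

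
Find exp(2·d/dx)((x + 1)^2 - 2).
x^{2} + 6 x + 7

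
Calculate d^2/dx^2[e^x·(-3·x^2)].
3 \left(- x^{2} - 4 x - 2\right) e^{x}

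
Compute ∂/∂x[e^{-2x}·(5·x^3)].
x^{2} \left(15 - 10 x\right) e^{- 2 x}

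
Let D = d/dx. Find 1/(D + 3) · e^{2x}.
\frac{e^{2 x}}{5}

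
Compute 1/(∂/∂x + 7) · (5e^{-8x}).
- 5 e^{- 8 x}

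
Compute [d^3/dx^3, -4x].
-12\frac{d^{2}}{dx^{2}}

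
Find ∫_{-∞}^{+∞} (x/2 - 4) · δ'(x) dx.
- \frac{1}{2}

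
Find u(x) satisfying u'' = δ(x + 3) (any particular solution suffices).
\frac{|x + 3|}{2}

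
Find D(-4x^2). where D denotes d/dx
- 8 x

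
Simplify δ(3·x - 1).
\frac{\delta(x - 1/3)}{3}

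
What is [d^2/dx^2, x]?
2\frac{d}{dx}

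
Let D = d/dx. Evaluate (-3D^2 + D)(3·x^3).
9 x \left(x - 6\right)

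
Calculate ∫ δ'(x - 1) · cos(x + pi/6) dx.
\sin{\left(\frac{\pi}{6} + 1 \right)}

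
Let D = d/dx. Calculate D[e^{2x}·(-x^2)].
2 x \left(- x - 1\right) e^{2 x}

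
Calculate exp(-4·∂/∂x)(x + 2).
x - 2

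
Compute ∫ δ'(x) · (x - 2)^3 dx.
-12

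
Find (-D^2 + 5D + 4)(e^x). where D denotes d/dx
8 e^{x}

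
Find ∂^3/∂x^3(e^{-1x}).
- e^{- x}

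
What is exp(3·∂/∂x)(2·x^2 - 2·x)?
2 x^{2} + 10 x + 12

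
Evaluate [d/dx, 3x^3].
9 x^{2}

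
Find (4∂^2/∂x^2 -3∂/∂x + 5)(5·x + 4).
25 x + 5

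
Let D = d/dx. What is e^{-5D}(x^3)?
x^{3} - 15 x^{2} + 75 x - 125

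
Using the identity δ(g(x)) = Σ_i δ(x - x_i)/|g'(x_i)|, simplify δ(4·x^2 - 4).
\frac{\delta(x - 1) + \delta(x + 1)}{8}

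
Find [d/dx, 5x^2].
10 x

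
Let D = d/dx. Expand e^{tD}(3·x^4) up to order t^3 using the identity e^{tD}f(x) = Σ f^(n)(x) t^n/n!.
3 x \left(4 t^{3} + 6 t^{2} x + 4 t x^{2} + x^{3}\right)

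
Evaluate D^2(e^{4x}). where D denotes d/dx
16 e^{4 x}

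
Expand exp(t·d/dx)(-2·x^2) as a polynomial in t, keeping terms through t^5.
- 2 t^{2} - 4 t x - 2 x^{2}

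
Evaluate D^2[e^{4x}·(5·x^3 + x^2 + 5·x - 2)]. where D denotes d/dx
\left(80 x^{3} + 136 x^{2} + 126 x + 10\right) e^{4 x}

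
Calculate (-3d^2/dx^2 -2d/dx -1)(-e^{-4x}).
41 e^{- 4 x}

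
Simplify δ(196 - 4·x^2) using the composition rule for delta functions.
\frac{\delta(x - 7) + \delta(x + 7)}{56}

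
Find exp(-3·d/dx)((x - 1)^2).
x^{2} - 8 x + 16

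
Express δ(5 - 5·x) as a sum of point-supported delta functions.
\frac{\delta(x - 1)}{5}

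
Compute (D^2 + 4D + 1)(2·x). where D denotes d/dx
2 x + 8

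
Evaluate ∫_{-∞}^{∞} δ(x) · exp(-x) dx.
1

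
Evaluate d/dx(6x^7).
42 x^{6}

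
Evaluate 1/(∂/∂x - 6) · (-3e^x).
\frac{3 e^{x}}{5}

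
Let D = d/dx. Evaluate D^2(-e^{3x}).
- 9 e^{3 x}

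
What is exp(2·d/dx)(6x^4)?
6 x^{4} + 48 x^{3} + 144 x^{2} + 192 x + 96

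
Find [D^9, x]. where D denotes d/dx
9D^{8}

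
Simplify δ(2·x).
\frac{\delta(x)}{2}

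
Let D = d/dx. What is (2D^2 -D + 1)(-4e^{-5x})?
- 224 e^{- 5 x}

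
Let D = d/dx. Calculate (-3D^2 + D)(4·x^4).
16 x^{2} \left(x - 9\right)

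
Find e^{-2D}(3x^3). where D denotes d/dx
3 x^{3} - 18 x^{2} + 36 x - 24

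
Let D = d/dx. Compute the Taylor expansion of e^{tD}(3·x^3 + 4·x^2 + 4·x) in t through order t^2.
t^{2} \left(9 x + 4\right) + t \left(9 x^{2} + 8 x + 4\right) + 3 x^{3} + 4 x^{2} + 4 x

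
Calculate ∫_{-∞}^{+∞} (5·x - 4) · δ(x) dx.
-4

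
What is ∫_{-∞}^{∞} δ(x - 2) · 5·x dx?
10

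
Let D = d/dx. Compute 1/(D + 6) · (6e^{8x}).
\frac{3 e^{8 x}}{7}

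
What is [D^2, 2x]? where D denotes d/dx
4D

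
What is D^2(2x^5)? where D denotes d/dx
40 x^{3}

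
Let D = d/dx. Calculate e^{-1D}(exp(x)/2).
\frac{e^{x - 1}}{2}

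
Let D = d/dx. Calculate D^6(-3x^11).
- 997920 x^{5}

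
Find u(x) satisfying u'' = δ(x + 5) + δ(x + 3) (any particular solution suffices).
\frac{|x + 5|}{2} + \frac{|x + 3|}{2}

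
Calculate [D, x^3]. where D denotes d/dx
3 x^{2}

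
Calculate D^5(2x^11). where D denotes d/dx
110880 x^{6}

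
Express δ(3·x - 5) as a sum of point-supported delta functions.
\frac{\delta(x - 5/3)}{3}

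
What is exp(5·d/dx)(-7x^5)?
- 7 x^{5} - 175 x^{4} - 1750 x^{3} - 8750 x^{2} - 21875 x - 21875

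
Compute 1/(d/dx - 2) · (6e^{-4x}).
- e^{- 4 x}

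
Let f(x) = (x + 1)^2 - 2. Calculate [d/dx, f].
2 x + 2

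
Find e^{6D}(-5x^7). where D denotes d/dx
- 5 x^{7} - 210 x^{6} - 3780 x^{5} - 37800 x^{4} - 226800 x^{3} - 816480 x^{2} - 1632960 x - 1399680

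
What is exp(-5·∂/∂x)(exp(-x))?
e^{5 - x}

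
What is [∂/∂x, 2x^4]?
8 x^{3}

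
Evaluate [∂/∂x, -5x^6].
- 30 x^{5}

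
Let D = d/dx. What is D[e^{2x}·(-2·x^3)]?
x^{2} \left(- 4 x - 6\right) e^{2 x}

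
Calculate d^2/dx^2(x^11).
110 x^{9}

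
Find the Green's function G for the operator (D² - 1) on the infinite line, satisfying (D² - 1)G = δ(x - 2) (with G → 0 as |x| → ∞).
-\frac{e^{-|x - 2|}}{2}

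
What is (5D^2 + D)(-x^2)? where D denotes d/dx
- 2 x - 10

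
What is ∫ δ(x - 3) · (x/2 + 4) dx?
\frac{11}{2}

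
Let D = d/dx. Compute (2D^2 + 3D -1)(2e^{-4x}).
38 e^{- 4 x}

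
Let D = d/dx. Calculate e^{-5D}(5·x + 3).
5 x - 22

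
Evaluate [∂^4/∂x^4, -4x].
-16\frac{d^{3}}{dx^{3}}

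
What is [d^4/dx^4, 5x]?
20\frac{d^{3}}{dx^{3}}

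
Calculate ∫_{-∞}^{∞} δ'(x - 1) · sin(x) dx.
- \cos{\left(1 \right)}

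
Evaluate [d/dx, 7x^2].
14 x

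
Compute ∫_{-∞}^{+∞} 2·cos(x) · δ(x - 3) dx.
2 \cos{\left(3 \right)}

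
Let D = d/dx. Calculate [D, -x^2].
- 2 x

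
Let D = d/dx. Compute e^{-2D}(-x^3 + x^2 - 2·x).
- x^{3} + 7 x^{2} - 18 x + 16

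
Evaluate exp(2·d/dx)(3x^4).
3 x^{4} + 24 x^{3} + 72 x^{2} + 96 x + 48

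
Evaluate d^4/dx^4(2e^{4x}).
512 e^{4 x}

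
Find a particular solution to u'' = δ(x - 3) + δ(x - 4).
\frac{|x - 3|}{2} + \frac{|x - 4|}{2}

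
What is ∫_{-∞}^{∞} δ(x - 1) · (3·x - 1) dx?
2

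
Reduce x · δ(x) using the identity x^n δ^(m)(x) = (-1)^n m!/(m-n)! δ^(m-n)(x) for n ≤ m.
0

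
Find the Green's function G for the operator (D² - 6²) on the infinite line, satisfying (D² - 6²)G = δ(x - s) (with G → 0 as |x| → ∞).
-\frac{e^{-6|x-s|}}{12}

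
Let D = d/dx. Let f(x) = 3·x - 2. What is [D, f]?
3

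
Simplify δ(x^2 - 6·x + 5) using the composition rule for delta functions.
\frac{\delta(x - 1) + \delta(x - 5)}{4}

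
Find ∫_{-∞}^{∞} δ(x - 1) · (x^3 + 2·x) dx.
3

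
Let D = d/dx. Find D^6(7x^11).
2328480 x^{5}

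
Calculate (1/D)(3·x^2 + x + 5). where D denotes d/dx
x^{3} + \frac{x^{2}}{2} + 5 x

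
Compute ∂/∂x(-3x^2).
- 6 x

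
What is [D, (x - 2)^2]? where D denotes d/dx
2 x - 4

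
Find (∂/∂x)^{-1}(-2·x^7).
- \frac{x^{8}}{4}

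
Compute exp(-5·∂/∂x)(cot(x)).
\cot{\left(x - 5 \right)}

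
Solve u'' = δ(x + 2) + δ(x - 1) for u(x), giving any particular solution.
\frac{|x + 2|}{2} + \frac{|x - 1|}{2}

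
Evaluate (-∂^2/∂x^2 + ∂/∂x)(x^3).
3 x \left(x - 2\right)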